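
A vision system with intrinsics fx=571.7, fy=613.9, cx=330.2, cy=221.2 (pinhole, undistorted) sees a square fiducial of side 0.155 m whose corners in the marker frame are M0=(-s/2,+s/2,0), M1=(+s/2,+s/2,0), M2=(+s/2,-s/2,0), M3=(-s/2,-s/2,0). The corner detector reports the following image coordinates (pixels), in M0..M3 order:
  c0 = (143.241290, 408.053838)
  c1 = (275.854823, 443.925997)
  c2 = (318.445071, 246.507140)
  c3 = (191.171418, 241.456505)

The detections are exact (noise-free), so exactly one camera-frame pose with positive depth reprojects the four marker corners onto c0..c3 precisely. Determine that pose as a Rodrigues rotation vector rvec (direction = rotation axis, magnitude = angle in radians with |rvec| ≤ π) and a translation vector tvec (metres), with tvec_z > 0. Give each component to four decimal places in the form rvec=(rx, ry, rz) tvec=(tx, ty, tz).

rvec=(-0.3813, 0.5484, 0.1186) tvec=(-0.0924, 0.0915, 0.5173)

Intrinsics K: fx=571.7, fy=613.9, cx=330.2, cy=221.2
Marker side s = 0.155 m; corners in marker frame (Z=0):
  M0 = (-0.0775, +0.0775, 0)
  M1 = (+0.0775, +0.0775, 0)
  M2 = (+0.0775, -0.0775, 0)
  M3 = (-0.0775, -0.0775, 0)
Detected image corners:
  c0 = (143.241290, 408.053838) px
  c1 = (275.854823, 443.925997) px
  c2 = (318.445071, 246.507140) px
  c3 = (191.171418, 241.456505) px
Planar DLT: solve 8×8 A·h = b for H (H[2,2]=1):
  H  [+600.07325 -437.62481 +228.11836]
  H  [-215.36061 +958.23018 +329.79291]
  H  [-1.02268 -0.62133 +1.00000]
B = K⁻¹H; ‖b₁‖=1.933073, ‖b₂‖=1.933073; λ = 2/(‖b₁‖+‖b₂‖) = 0.517311, sign → tz>0 ⇒ λ=+0.517311
r₁ = λ·B[:,0] = (+0.84855,+0.00915,-0.52904); r₂ = λ·B[:,1] = (-0.21035,+0.92328,-0.32142)
r₃ = r₁×r₂ = (+0.48551,+0.38402,+0.78537); SVD([r₁ r₂ r₃]) → R = UVᵀ:
  R  [+0.84855 -0.21035 +0.48551]
  R  [+0.00915 +0.92328 +0.38402]
  R  [-0.52904 -0.32142 +0.78537]
t = (-0.09237, +0.09151, +0.51731) m
tr R = 2.557195; θ = arccos((tr R − 1)/2) = 0.678369 rad = 38.868°
axis k = ((R−Rᵀ)₃₂, (R−Rᵀ)₁₃, (R−Rᵀ)₂₁) / (2 sinθ) = (-0.562082, +0.808379, +0.174890)
rvec = θ·k = (-0.381299, +0.548379, +0.118640)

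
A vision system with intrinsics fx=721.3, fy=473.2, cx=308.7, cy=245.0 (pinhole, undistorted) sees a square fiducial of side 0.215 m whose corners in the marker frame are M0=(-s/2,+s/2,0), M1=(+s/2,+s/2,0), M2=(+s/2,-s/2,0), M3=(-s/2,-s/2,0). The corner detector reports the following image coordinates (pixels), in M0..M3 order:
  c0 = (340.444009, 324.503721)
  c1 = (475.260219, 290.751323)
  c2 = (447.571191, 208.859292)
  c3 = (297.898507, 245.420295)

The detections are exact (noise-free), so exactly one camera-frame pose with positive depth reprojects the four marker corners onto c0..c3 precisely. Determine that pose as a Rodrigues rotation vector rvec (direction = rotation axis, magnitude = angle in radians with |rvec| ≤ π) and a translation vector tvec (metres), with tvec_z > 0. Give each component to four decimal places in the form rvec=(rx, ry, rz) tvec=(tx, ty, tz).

Intrinsics K: fx=721.3, fy=473.2, cx=308.7, cy=245.0
Marker side s = 0.215 m; corners in marker frame (Z=0):
  M0 = (-0.1075, +0.1075, 0)
  M1 = (+0.1075, +0.1075, 0)
  M2 = (+0.1075, -0.1075, 0)
  M3 = (-0.1075, -0.1075, 0)
Detected image corners:
  c0 = (340.444009, 324.503721) px
  c1 = (475.260219, 290.751323) px
  c2 = (447.571191, 208.859292) px
  c3 = (297.898507, 245.420295) px
Planar DLT: solve 8×8 A·h = b for H (H[2,2]=1):
  H  [+677.41419 +348.42773 +391.53372]
  H  [-151.14586 +501.31095 +269.35207]
  H  [+0.04503 +0.47467 +1.00000]
B = K⁻¹H; ‖b₁‖=0.982689, ‖b₂‖=0.982689; λ = 2/(‖b₁‖+‖b₂‖) = 1.017616, sign → tz>0 ⇒ λ=+1.017616
r₁ = λ·B[:,0] = (+0.93609,-0.34876,+0.04582); r₂ = λ·B[:,1] = (+0.28484,+0.82798,+0.48303)
r₃ = r₁×r₂ = (-0.20640,-0.43910,+0.87441); SVD([r₁ r₂ r₃]) → R = UVᵀ:
  R  [+0.93609 +0.28484 -0.20640]
  R  [-0.34876 +0.82798 -0.43910]
  R  [+0.04582 +0.48303 +0.87441]
t = (+0.11686, +0.05237, +1.01762) m
tr R = 2.638475; θ = arccos((tr R − 1)/2) = 0.610716 rad = 34.991°
axis k = ((R−Rᵀ)₃₂, (R−Rᵀ)₁₃, (R−Rᵀ)₂₁) / (2 sinθ) = (+0.804015, -0.219919, -0.552445)
rvec = θ·k = (+0.491025, -0.134308, -0.337387)

rvec=(0.4910, -0.1343, -0.3374) tvec=(0.1169, 0.0524, 1.0176)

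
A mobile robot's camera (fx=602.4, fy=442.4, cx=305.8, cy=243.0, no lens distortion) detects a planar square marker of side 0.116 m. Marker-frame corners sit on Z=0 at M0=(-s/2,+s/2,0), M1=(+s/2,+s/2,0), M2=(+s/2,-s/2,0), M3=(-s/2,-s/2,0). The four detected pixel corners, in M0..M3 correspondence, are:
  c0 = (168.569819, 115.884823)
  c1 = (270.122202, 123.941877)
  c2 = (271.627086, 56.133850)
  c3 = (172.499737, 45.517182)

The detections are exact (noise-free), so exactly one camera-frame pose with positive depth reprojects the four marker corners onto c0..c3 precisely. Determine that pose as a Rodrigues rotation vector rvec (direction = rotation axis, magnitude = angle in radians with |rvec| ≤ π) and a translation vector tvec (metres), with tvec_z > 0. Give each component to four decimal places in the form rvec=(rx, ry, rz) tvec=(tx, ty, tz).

Intrinsics K: fx=602.4, fy=442.4, cx=305.8, cy=243.0
Marker side s = 0.116 m; corners in marker frame (Z=0):
  M0 = (-0.0580, +0.0580, 0)
  M1 = (+0.0580, +0.0580, 0)
  M2 = (+0.0580, -0.0580, 0)
  M3 = (-0.0580, -0.0580, 0)
Detected image corners:
  c0 = (168.569819, 115.884823) px
  c1 = (270.122202, 123.941877) px
  c2 = (271.627086, 56.133850) px
  c3 = (172.499737, 45.517182) px
Planar DLT: solve 8×8 A·h = b for H (H[2,2]=1):
  H  [+941.30272 -67.12928 +221.72800]
  H  [+110.17879 +578.37734 +85.06455]
  H  [+0.34627 -0.19897 +1.00000]
B = K⁻¹H; ‖b₁‖=1.430594, ‖b₂‖=1.430594; λ = 2/(‖b₁‖+‖b₂‖) = 0.699010, sign → tz>0 ⇒ λ=+0.699010
r₁ = λ·B[:,0] = (+0.96939,+0.04113,+0.24205); r₂ = λ·B[:,1] = (-0.00729,+0.99025,-0.13908)
r₃ = r₁×r₂ = (-0.24541,+0.13306,+0.96024); SVD([r₁ r₂ r₃]) → R = UVᵀ:
  R  [+0.96939 -0.00729 -0.24541]
  R  [+0.04113 +0.99025 +0.13306]
  R  [+0.24205 -0.13908 +0.96024]
t = (-0.09756, -0.24954, +0.69901) m
tr R = 2.919890; θ = arccos((tr R − 1)/2) = 0.283991 rad = 16.272°
axis k = ((R−Rᵀ)₃₂, (R−Rᵀ)₁₃, (R−Rᵀ)₂₁) / (2 sinθ) = (-0.485636, -0.869879, +0.086419)
rvec = θ·k = (-0.137916, -0.247038, +0.024542)

rvec=(-0.1379, -0.2470, 0.0245) tvec=(-0.0976, -0.2495, 0.6990)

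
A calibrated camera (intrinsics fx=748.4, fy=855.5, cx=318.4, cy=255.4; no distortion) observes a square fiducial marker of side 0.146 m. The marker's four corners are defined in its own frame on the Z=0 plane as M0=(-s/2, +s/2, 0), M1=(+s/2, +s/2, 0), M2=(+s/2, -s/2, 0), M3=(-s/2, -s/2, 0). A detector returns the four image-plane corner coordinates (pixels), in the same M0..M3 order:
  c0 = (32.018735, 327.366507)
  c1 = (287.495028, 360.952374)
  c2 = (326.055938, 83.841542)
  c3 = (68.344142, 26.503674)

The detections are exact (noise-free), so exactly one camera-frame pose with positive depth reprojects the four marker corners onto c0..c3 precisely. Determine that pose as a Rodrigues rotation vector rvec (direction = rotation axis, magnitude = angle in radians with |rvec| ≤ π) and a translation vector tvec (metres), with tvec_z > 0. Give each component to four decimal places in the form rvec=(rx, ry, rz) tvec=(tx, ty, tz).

Intrinsics K: fx=748.4, fy=855.5, cx=318.4, cy=255.4
Marker side s = 0.146 m; corners in marker frame (Z=0):
  M0 = (-0.0730, +0.0730, 0)
  M1 = (+0.0730, +0.0730, 0)
  M2 = (+0.0730, -0.0730, 0)
  M3 = (-0.0730, -0.0730, 0)
Detected image corners:
  c0 = (32.018735, 327.366507) px
  c1 = (287.495028, 360.952374) px
  c2 = (326.055938, 83.841542) px
  c3 = (68.344142, 26.503674) px
Planar DLT: solve 8×8 A·h = b for H (H[2,2]=1):
  H  [+1853.99773 -232.01856 +183.35713]
  H  [+418.60661 +2003.82984 +202.02632]
  H  [+0.54114 +0.13864 +1.00000]
B = K⁻¹H; ‖b₁‖=2.334424, ‖b₂‖=2.334424; λ = 2/(‖b₁‖+‖b₂‖) = 0.428371, sign → tz>0 ⇒ λ=+0.428371
r₁ = λ·B[:,0] = (+0.96258,+0.14040,+0.23181); r₂ = λ·B[:,1] = (-0.15807,+0.98564,+0.05939)
r₃ = r₁×r₂ = (-0.22014,-0.09381,+0.97095); SVD([r₁ r₂ r₃]) → R = UVᵀ:
  R  [+0.96258 -0.15807 -0.22014]
  R  [+0.14040 +0.98564 -0.09381]
  R  [+0.23181 +0.05939 +0.97095]
t = (-0.07730, -0.02673, +0.42837) m
tr R = 2.919163; θ = arccos((tr R − 1)/2) = 0.285285 rad = 16.346°
axis k = ((R−Rᵀ)₃₂, (R−Rᵀ)₁₃, (R−Rᵀ)₂₁) / (2 sinθ) = (+0.272173, -0.802949, +0.530277)
rvec = θ·k = (+0.077647, -0.229070, +0.151280)

rvec=(0.0776, -0.2291, 0.1513) tvec=(-0.0773, -0.0267, 0.4284)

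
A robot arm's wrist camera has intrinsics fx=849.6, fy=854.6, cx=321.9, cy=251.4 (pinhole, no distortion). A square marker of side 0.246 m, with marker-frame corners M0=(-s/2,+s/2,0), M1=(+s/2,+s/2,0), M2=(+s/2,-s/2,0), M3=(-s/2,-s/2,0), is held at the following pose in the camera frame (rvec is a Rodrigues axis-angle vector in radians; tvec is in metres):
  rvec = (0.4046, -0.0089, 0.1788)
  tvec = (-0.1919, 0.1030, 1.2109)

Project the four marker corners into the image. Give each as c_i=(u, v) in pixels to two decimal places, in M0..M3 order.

Intrinsics K: fx=849.6, fy=854.6, cx=321.9, cy=251.4
Marker side s = 0.246 m; corners in marker frame (Z=0):
  M0 = (-0.1230, +0.1230, 0)
  M1 = (+0.1230, +0.1230, 0)
  M2 = (+0.1230, -0.1230, 0)
  M3 = (-0.1230, -0.1230, 0)
rvec = (0.4046, -0.0089, 0.1788), |rvec| = θ = 0.44244 rad = 25.350°
Rodrigues: sinθ=0.42814, 1−cosθ=0.09629; R = I + sinθ·[k]× + (1−cosθ)·[k]×²:
    [+0.98424 -0.17479 +0.02697]
    [+0.17125 +0.90375 -0.39231]
    [+0.04420 +0.39075 +0.91944]
t = (-0.1919, 0.1030, 1.2109) m
M0: Pc = R·M0+t = (-0.33446, +0.19310, +1.25353); u = 849.6·(-0.33446)/1.25353 + 321.9 = 95.2131, v = 854.6·(+0.19310)/1.25353 + 251.4 = 383.0455
M1: Pc = R·M1+t = (-0.09234, +0.23523, +1.26440); u = 849.6·(-0.09234)/1.26440 + 321.9 = 259.8538, v = 854.6·(+0.23523)/1.26440 + 251.4 = 410.3875
M2: Pc = R·M2+t = (-0.04934, +0.01290, +1.16827); u = 849.6·(-0.04934)/1.16827 + 321.9 = 286.0192, v = 854.6·(+0.01290)/1.16827 + 251.4 = 260.8384
M3: Pc = R·M3+t = (-0.29146, -0.02923, +1.15740); u = 849.6·(-0.29146)/1.15740 + 321.9 = 107.9506, v = 854.6·(-0.02923)/1.15740 + 251.4 = 229.8207

c0=(95.21, 383.05) c1=(259.85, 410.39) c2=(286.02, 260.84) c3=(107.95, 229.82)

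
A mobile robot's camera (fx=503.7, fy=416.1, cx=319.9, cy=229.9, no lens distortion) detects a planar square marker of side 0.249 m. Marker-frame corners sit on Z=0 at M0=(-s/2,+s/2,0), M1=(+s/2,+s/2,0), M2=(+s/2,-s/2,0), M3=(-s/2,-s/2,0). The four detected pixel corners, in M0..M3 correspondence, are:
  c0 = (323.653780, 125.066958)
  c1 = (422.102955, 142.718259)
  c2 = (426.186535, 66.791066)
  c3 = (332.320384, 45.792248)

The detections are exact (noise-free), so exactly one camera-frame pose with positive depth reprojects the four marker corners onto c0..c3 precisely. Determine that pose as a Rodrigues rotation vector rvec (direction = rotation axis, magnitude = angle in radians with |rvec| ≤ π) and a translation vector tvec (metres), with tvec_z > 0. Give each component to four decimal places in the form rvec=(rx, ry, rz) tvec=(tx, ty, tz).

rvec=(-0.2022, -0.2801, 0.1152) tvec=(0.1379, -0.3930, 1.2076)

Intrinsics K: fx=503.7, fy=416.1, cx=319.9, cy=229.9
Marker side s = 0.249 m; corners in marker frame (Z=0):
  M0 = (-0.1245, +0.1245, 0)
  M1 = (+0.1245, +0.1245, 0)
  M2 = (+0.1245, -0.1245, 0)
  M3 = (-0.1245, -0.1245, 0)
Detected image corners:
  c0 = (323.653780, 125.066958) px
  c1 = (422.102955, 142.718259) px
  c2 = (426.186535, 66.791066) px
  c3 = (332.320384, 45.792248) px
Planar DLT: solve 8×8 A·h = b for H (H[2,2]=1):
  H  [+467.70022 -91.91886 +377.43701]
  H  [+98.42449 +294.63687 +94.49852]
  H  [+0.21732 -0.17700 +1.00000]
B = K⁻¹H; ‖b₁‖=0.828068, ‖b₂‖=0.828068; λ = 2/(‖b₁‖+‖b₂‖) = 1.207631, sign → tz>0 ⇒ λ=+1.207631
r₁ = λ·B[:,0] = (+0.95464,+0.14065,+0.26245); r₂ = λ·B[:,1] = (-0.08462,+0.97322,-0.21376)
r₃ = r₁×r₂ = (-0.28548,+0.18185,+0.94097); SVD([r₁ r₂ r₃]) → R = UVᵀ:
  R  [+0.95464 -0.08462 -0.28548]
  R  [+0.14065 +0.97322 +0.18185]
  R  [+0.26245 -0.21376 +0.94097]
t = (+0.13795, -0.39297, +1.20763) m
tr R = 2.868830; θ = arccos((tr R − 1)/2) = 0.364183 rad = 20.866°
axis k = ((R−Rᵀ)₃₂, (R−Rᵀ)₁₃, (R−Rᵀ)₂₁) / (2 sinθ) = (-0.555336, -0.769157, +0.316226)
rvec = θ·k = (-0.202244, -0.280114, +0.115164)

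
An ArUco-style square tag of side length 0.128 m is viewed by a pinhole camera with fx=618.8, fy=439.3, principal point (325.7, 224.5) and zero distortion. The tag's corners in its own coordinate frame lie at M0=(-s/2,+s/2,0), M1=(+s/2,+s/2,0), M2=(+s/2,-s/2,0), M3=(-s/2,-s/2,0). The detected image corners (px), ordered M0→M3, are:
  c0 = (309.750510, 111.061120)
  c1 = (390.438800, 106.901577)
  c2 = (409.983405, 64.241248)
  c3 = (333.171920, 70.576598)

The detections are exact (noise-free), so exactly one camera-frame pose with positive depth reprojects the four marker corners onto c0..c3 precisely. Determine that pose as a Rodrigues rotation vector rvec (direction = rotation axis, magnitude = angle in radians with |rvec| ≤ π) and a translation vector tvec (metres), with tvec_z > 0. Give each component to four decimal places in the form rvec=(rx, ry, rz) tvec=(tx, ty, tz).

Intrinsics K: fx=618.8, fy=439.3, cx=325.7, cy=224.5
Marker side s = 0.128 m; corners in marker frame (Z=0):
  M0 = (-0.0640, +0.0640, 0)
  M1 = (+0.0640, +0.0640, 0)
  M2 = (+0.0640, -0.0640, 0)
  M3 = (-0.0640, -0.0640, 0)
Detected image corners:
  c0 = (309.750510, 111.061120) px
  c1 = (390.438800, 106.901577) px
  c2 = (409.983405, 64.241248) px
  c3 = (333.171920, 70.576598) px
Planar DLT: solve 8×8 A·h = b for H (H[2,2]=1):
  H  [+443.79005 -353.70826 +359.99556]
  H  [-83.05745 +279.20843 +87.59111]
  H  [-0.47375 -0.51384 +1.00000]
B = K⁻¹H; ‖b₁‖=1.077698, ‖b₂‖=1.077698; λ = 2/(‖b₁‖+‖b₂‖) = 0.927903, sign → tz>0 ⇒ λ=+0.927903
r₁ = λ·B[:,0] = (+0.89685,+0.04921,-0.43959); r₂ = λ·B[:,1] = (-0.27944,+0.83342,-0.47680)
r₃ = r₁×r₂ = (+0.34290,+0.55045,+0.76120); SVD([r₁ r₂ r₃]) → R = UVᵀ:
  R  [+0.89685 -0.27944 +0.34290]
  R  [+0.04921 +0.83342 +0.55045]
  R  [-0.43959 -0.47680 +0.76120]
t = (+0.05143, -0.28918, +0.92790) m
tr R = 2.491462; θ = arccos((tr R − 1)/2) = 0.729165 rad = 41.778°
axis k = ((R−Rᵀ)₃₂, (R−Rᵀ)₁₃, (R−Rᵀ)₂₁) / (2 sinθ) = (-0.770921, +0.587238, +0.246641)
rvec = θ·k = (-0.562129, +0.428193, +0.179842)

rvec=(-0.5621, 0.4282, 0.1798) tvec=(0.0514, -0.2892, 0.9279)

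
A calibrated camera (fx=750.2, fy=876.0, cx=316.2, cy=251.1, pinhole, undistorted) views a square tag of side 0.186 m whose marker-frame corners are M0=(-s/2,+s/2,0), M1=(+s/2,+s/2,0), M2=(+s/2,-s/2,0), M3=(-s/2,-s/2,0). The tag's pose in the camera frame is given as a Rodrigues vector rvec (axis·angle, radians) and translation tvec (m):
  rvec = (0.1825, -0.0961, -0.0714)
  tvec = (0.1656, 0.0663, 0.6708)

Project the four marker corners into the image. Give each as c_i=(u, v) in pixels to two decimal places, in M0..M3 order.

Intrinsics K: fx=750.2, fy=876.0, cx=316.2, cy=251.1
Marker side s = 0.186 m; corners in marker frame (Z=0):
  M0 = (-0.0930, +0.0930, 0)
  M1 = (+0.0930, +0.0930, 0)
  M2 = (+0.0930, -0.0930, 0)
  M3 = (-0.0930, -0.0930, 0)
rvec = (0.1825, -0.0961, -0.0714), |rvec| = θ = 0.21826 rad = 12.506°
Rodrigues: sinθ=0.21654, 1−cosθ=0.02373; R = I + sinθ·[k]× + (1−cosθ)·[k]×²:
    [+0.99286 +0.06210 -0.10183]
    [-0.07957 +0.98087 -0.17764]
    [+0.08885 +0.18447 +0.97881]
t = (0.1656, 0.0663, 0.6708) m
M0: Pc = R·M0+t = (+0.07904, +0.16492, +0.67969); u = 750.2·(+0.07904)/0.67969 + 316.2 = 403.4382, v = 876.0·(+0.16492)/0.67969 + 251.1 = 463.6533
M1: Pc = R·M1+t = (+0.26371, +0.15012, +0.69622); u = 750.2·(+0.26371)/0.69622 + 316.2 = 600.3583, v = 876.0·(+0.15012)/0.69622 + 251.1 = 439.9865
M2: Pc = R·M2+t = (+0.25216, -0.03232, +0.66191); u = 750.2·(+0.25216)/0.66191 + 316.2 = 601.9970, v = 876.0·(-0.03232)/0.66191 + 251.1 = 208.3246
M3: Pc = R·M3+t = (+0.06749, -0.01752, +0.64538); u = 750.2·(+0.06749)/0.64538 + 316.2 = 394.6496, v = 876.0·(-0.01752)/0.64538 + 251.1 = 227.3176

c0=(403.44, 463.65) c1=(600.36, 439.99) c2=(602.00, 208.32) c3=(394.65, 227.32)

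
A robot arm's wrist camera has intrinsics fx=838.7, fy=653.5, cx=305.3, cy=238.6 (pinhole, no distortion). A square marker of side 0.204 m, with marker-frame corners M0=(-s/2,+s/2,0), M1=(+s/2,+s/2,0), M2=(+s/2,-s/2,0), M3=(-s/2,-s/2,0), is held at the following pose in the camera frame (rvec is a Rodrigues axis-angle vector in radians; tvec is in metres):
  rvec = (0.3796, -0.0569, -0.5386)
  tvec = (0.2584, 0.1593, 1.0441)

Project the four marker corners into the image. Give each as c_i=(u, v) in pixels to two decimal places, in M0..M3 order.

c0=(475.77, 414.29) c1=(613.66, 352.61) c2=(553.08, 255.93) c3=(405.54, 323.08)

Intrinsics K: fx=838.7, fy=653.5, cx=305.3, cy=238.6
Marker side s = 0.204 m; corners in marker frame (Z=0):
  M0 = (-0.1020, +0.1020, 0)
  M1 = (+0.1020, +0.1020, 0)
  M2 = (+0.1020, -0.1020, 0)
  M3 = (-0.1020, -0.1020, 0)
rvec = (0.3796, -0.0569, -0.5386), |rvec| = θ = 0.66138 rad = 37.894°
Rodrigues: sinθ=0.61421, 1−cosθ=0.21085; R = I + sinθ·[k]× + (1−cosθ)·[k]×²:
    [+0.85861 +0.48977 -0.15140]
    [-0.51060 +0.79071 -0.33775]
    [-0.04571 +0.36730 +0.92898]
t = (0.2584, 0.1593, 1.0441) m
M0: Pc = R·M0+t = (+0.22078, +0.29203, +1.08623); u = 838.7·(+0.22078)/1.08623 + 305.3 = 475.7684, v = 653.5·(+0.29203)/1.08623 + 238.6 = 414.2938
M1: Pc = R·M1+t = (+0.39593, +0.18787, +1.07690); u = 838.7·(+0.39593)/1.07690 + 305.3 = 613.6571, v = 653.5·(+0.18787)/1.07690 + 238.6 = 352.6066
M2: Pc = R·M2+t = (+0.29602, +0.02657, +1.00197); u = 838.7·(+0.29602)/1.00197 + 305.3 = 553.0839, v = 653.5·(+0.02657)/1.00197 + 238.6 = 255.9275
M3: Pc = R·M3+t = (+0.12087, +0.13073, +1.01130); u = 838.7·(+0.12087)/1.01130 + 305.3 = 405.5374, v = 653.5·(+0.13073)/1.01130 + 238.6 = 323.0768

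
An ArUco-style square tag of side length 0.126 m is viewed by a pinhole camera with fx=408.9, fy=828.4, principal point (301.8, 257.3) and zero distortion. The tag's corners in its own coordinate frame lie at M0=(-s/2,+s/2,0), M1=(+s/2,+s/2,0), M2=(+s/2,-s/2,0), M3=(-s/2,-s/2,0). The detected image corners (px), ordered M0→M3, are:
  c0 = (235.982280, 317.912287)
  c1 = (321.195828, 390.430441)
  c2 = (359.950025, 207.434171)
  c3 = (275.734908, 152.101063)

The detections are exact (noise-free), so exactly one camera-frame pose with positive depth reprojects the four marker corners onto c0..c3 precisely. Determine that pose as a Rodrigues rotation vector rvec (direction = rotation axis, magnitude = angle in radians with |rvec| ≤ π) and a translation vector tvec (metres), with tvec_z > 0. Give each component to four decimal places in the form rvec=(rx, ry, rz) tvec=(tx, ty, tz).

rvec=(-0.2804, 0.3055, 0.3845) tvec=(-0.0063, 0.0040, 0.5350)

Intrinsics K: fx=408.9, fy=828.4, cx=301.8, cy=257.3
Marker side s = 0.126 m; corners in marker frame (Z=0):
  M0 = (-0.0630, +0.0630, 0)
  M1 = (+0.0630, +0.0630, 0)
  M2 = (+0.0630, -0.0630, 0)
  M3 = (-0.0630, -0.0630, 0)
Detected image corners:
  c0 = (235.982280, 317.912287) px
  c1 = (321.195828, 390.430441) px
  c2 = (359.950025, 207.434171) px
  c3 = (275.734908, 152.101063) px
Planar DLT: solve 8×8 A·h = b for H (H[2,2]=1):
  H  [+481.62312 -427.91327 +296.99196]
  H  [+335.02859 +1277.36900 +263.54141]
  H  [-0.63919 -0.38971 +1.00000]
B = K⁻¹H; ‖b₁‖=1.869055, ‖b₂‖=1.869055; λ = 2/(‖b₁‖+‖b₂‖) = 0.535030, sign → tz>0 ⇒ λ=+0.535030
r₁ = λ·B[:,0] = (+0.88260,+0.32260,-0.34198); r₂ = λ·B[:,1] = (-0.40601,+0.88976,-0.20851)
r₃ = r₁×r₂ = (+0.23702,+0.32288,+0.91628); SVD([r₁ r₂ r₃]) → R = UVᵀ:
  R  [+0.88260 -0.40601 +0.23702]
  R  [+0.32260 +0.88976 +0.32288]
  R  [-0.34198 -0.20851 +0.91628]
t = (-0.00629, +0.00403, +0.53503) m
tr R = 2.688640; θ = arccos((tr R − 1)/2) = 0.565501 rad = 32.401°
axis k = ((R−Rᵀ)₃₂, (R−Rᵀ)₁₃, (R−Rᵀ)₂₁) / (2 sinθ) = (-0.495845, +0.540277, +0.679881)
rvec = θ·k = (-0.280401, +0.305528, +0.384474)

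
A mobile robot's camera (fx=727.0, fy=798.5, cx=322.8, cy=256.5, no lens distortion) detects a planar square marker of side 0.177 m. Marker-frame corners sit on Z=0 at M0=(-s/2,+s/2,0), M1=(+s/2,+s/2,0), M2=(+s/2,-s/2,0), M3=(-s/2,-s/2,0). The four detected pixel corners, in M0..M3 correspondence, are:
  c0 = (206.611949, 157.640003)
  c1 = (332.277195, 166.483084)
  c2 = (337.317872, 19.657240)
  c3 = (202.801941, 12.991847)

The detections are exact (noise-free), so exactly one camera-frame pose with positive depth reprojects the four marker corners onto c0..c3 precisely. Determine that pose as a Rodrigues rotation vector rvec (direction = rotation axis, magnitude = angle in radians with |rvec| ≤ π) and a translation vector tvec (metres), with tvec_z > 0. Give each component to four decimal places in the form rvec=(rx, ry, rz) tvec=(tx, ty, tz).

rvec=(0.3813, 0.1156, 0.0549) tvec=(-0.0720, -0.2013, 0.9749)

Intrinsics K: fx=727.0, fy=798.5, cx=322.8, cy=256.5
Marker side s = 0.177 m; corners in marker frame (Z=0):
  M0 = (-0.0885, +0.0885, 0)
  M1 = (+0.0885, +0.0885, 0)
  M2 = (+0.0885, -0.0885, 0)
  M3 = (-0.0885, -0.0885, 0)
Detected image corners:
  c0 = (206.611949, 157.640003) px
  c1 = (332.277195, 166.483084) px
  c2 = (337.317872, 19.657240) px
  c3 = (202.801941, 12.991847) px
Planar DLT: solve 8×8 A·h = b for H (H[2,2]=1):
  H  [+705.84307 +100.30839 +269.13824]
  H  [+34.66665 +857.55535 +91.63267]
  H  [-0.10485 +0.38388 +1.00000]
B = K⁻¹H; ‖b₁‖=1.025741, ‖b₂‖=1.025741; λ = 2/(‖b₁‖+‖b₂‖) = 0.974905, sign → tz>0 ⇒ λ=+0.974905
r₁ = λ·B[:,0] = (+0.99192,+0.07516,-0.10222); r₂ = λ·B[:,1] = (-0.03166,+0.92679,+0.37425)
r₃ = r₁×r₂ = (+0.12286,-0.36799,+0.92168); SVD([r₁ r₂ r₃]) → R = UVᵀ:
  R  [+0.99192 -0.03166 +0.12286]
  R  [+0.07516 +0.92679 -0.36799]
  R  [-0.10222 +0.37425 +0.92168]
t = (-0.07196, -0.20129, +0.97490) m
tr R = 2.840385; θ = arccos((tr R − 1)/2) = 0.402224 rad = 23.046°
axis k = ((R−Rᵀ)₃₂, (R−Rᵀ)₁₃, (R−Rᵀ)₂₁) / (2 sinθ) = (+0.948020, +0.287478, +0.136434)
rvec = θ·k = (+0.381317, +0.115631, +0.054877)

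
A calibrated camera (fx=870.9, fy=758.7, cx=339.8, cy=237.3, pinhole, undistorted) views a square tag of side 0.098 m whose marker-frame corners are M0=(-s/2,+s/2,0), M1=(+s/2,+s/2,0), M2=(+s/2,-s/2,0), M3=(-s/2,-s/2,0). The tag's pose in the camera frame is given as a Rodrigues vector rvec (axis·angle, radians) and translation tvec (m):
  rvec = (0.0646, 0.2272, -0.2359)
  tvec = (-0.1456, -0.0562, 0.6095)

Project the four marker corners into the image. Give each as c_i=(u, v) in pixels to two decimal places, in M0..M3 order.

Intrinsics K: fx=870.9, fy=758.7, cx=339.8, cy=237.3
Marker side s = 0.098 m; corners in marker frame (Z=0):
  M0 = (-0.0490, +0.0490, 0)
  M1 = (+0.0490, +0.0490, 0)
  M2 = (+0.0490, -0.0490, 0)
  M3 = (-0.0490, -0.0490, 0)
rvec = (0.0646, 0.2272, -0.2359), |rvec| = θ = 0.33383 rad = 19.127°
Rodrigues: sinθ=0.32766, 1−cosθ=0.05521; R = I + sinθ·[k]× + (1−cosθ)·[k]×²:
    [+0.94686 +0.23881 +0.21545]
    [-0.22427 +0.97037 -0.08996]
    [-0.23055 +0.03686 +0.97236]
t = (-0.1456, -0.0562, 0.6095) m
M0: Pc = R·M0+t = (-0.18029, +0.00234, +0.62260); u = 870.9·(-0.18029)/0.62260 + 339.8 = 87.6034, v = 758.7·(+0.00234)/0.62260 + 237.3 = 240.1482
M1: Pc = R·M1+t = (-0.08750, -0.01964, +0.60001); u = 870.9·(-0.08750)/0.60001 + 339.8 = 212.7929, v = 758.7·(-0.01964)/0.60001 + 237.3 = 212.4638
M2: Pc = R·M2+t = (-0.11091, -0.11474, +0.59640); u = 870.9·(-0.11091)/0.59640 + 339.8 = 177.8479, v = 758.7·(-0.11474)/0.59640 + 237.3 = 91.3382
M3: Pc = R·M3+t = (-0.20370, -0.09276, +0.61899); u = 870.9·(-0.20370)/0.61899 + 339.8 = 53.2035, v = 758.7·(-0.09276)/0.61899 + 237.3 = 123.6054

c0=(87.60, 240.15) c1=(212.79, 212.46) c2=(177.85, 91.34) c3=(53.20, 123.61)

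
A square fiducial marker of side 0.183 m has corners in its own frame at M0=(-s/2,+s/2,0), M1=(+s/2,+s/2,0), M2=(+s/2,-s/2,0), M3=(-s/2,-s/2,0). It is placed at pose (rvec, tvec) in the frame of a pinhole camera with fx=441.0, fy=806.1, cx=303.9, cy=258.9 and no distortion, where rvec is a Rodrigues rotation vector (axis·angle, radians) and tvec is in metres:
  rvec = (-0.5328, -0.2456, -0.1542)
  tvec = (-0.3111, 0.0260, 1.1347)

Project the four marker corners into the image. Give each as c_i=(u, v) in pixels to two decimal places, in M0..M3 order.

c0=(146.75, 343.08) c1=(223.13, 328.57) c2=(215.09, 219.18) c3=(144.20, 227.89)

Intrinsics K: fx=441.0, fy=806.1, cx=303.9, cy=258.9
Marker side s = 0.183 m; corners in marker frame (Z=0):
  M0 = (-0.0915, +0.0915, 0)
  M1 = (+0.0915, +0.0915, 0)
  M2 = (+0.0915, -0.0915, 0)
  M3 = (-0.0915, -0.0915, 0)
rvec = (-0.5328, -0.2456, -0.1542), |rvec| = θ = 0.60661 rad = 34.756°
Rodrigues: sinθ=0.57008, 1−cosθ=0.17841; R = I + sinθ·[k]× + (1−cosθ)·[k]×²:
    [+0.95923 +0.20836 -0.19098]
    [-0.08147 +0.85083 +0.51908]
    [+0.27065 -0.48236 +0.83312]
t = (-0.3111, 0.0260, 1.1347) m
M0: Pc = R·M0+t = (-0.37980, +0.11131, +1.06580); u = 441.0·(-0.37980)/1.06580 + 303.9 = 146.7471, v = 806.1·(+0.11131)/1.06580 + 258.9 = 343.0842
M1: Pc = R·M1+t = (-0.20427, +0.09640, +1.11533); u = 441.0·(-0.20427)/1.11533 + 303.9 = 223.1335, v = 806.1·(+0.09640)/1.11533 + 258.9 = 328.5704
M2: Pc = R·M2+t = (-0.24240, -0.05931, +1.20360); u = 441.0·(-0.24240)/1.20360 + 303.9 = 215.0859, v = 806.1·(-0.05931)/1.20360 + 258.9 = 219.1806
M3: Pc = R·M3+t = (-0.41793, -0.04440, +1.15407); u = 441.0·(-0.41793)/1.15407 + 303.9 = 144.1967, v = 806.1·(-0.04440)/1.15407 + 258.9 = 227.8896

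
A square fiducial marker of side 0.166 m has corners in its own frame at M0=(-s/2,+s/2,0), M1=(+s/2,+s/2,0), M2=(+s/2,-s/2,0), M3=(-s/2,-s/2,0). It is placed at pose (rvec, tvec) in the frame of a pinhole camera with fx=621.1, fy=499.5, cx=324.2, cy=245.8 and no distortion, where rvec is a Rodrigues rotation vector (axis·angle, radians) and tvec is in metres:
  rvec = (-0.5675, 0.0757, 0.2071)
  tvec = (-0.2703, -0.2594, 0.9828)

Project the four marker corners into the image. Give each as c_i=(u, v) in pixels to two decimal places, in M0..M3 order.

Intrinsics K: fx=621.1, fy=499.5, cx=324.2, cy=245.8
Marker side s = 0.166 m; corners in marker frame (Z=0):
  M0 = (-0.0830, +0.0830, 0)
  M1 = (+0.0830, +0.0830, 0)
  M2 = (+0.0830, -0.0830, 0)
  M3 = (-0.0830, -0.0830, 0)
rvec = (-0.5675, 0.0757, 0.2071), |rvec| = θ = 0.60883 rad = 34.884°
Rodrigues: sinθ=0.57191, 1−cosθ=0.17968; R = I + sinθ·[k]× + (1−cosθ)·[k]×²:
    [+0.97643 -0.21537 +0.01414]
    [+0.17372 +0.82309 +0.54068]
    [-0.12808 -0.52548 +0.84111]
t = (-0.2703, -0.2594, 0.9828) m
M0: Pc = R·M0+t = (-0.36922, -0.20550, +0.94982); u = 621.1·(-0.36922)/0.94982 + 324.2 = 82.7616, v = 499.5·(-0.20550)/0.94982 + 245.8 = 137.7284
M1: Pc = R·M1+t = (-0.20713, -0.17666, +0.92855); u = 621.1·(-0.20713)/0.92855 + 324.2 = 185.6519, v = 499.5·(-0.17666)/0.92855 + 245.8 = 150.7662
M2: Pc = R·M2+t = (-0.17138, -0.31330, +1.01578); u = 621.1·(-0.17138)/1.01578 + 324.2 = 219.4094, v = 499.5·(-0.31330)/1.01578 + 245.8 = 91.7392
M3: Pc = R·M3+t = (-0.33347, -0.34214, +1.03705); u = 621.1·(-0.33347)/1.03705 + 324.2 = 124.4815, v = 499.5·(-0.34214)/1.03705 + 245.8 = 81.0083

c0=(82.76, 137.73) c1=(185.65, 150.77) c2=(219.41, 91.74) c3=(124.48, 81.01)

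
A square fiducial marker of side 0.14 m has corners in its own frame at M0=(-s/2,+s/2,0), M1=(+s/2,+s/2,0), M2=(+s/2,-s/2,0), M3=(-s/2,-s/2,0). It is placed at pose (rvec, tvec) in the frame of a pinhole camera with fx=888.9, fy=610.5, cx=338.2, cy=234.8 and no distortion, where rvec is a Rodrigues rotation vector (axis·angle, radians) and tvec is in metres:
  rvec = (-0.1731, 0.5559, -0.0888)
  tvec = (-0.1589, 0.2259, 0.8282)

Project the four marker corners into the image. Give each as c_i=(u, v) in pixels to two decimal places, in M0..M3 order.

Intrinsics K: fx=888.9, fy=610.5, cx=338.2, cy=234.8
Marker side s = 0.14 m; corners in marker frame (Z=0):
  M0 = (-0.0700, +0.0700, 0)
  M1 = (+0.0700, +0.0700, 0)
  M2 = (+0.0700, -0.0700, 0)
  M3 = (-0.0700, -0.0700, 0)
rvec = (-0.1731, 0.5559, -0.0888), |rvec| = θ = 0.58896 rad = 33.745°
Rodrigues: sinθ=0.55550, 1−cosθ=0.16848; R = I + sinθ·[k]× + (1−cosθ)·[k]×²:
    [+0.84607 +0.03702 +0.53178]
    [-0.13049 +0.98162 +0.13929]
    [-0.51685 -0.18724 +0.83535]
t = (-0.1589, 0.2259, 0.8282) m
M0: Pc = R·M0+t = (-0.21553, +0.30375, +0.85127); u = 888.9·(-0.21553)/0.85127 + 338.2 = 113.1391, v = 610.5·(+0.30375)/0.85127 + 234.8 = 452.6362
M1: Pc = R·M1+t = (-0.09708, +0.28548, +0.77891); u = 888.9·(-0.09708)/0.77891 + 338.2 = 227.4075, v = 610.5·(+0.28548)/0.77891 + 234.8 = 458.5536
M2: Pc = R·M2+t = (-0.10227, +0.14805, +0.80513); u = 888.9·(-0.10227)/0.80513 + 338.2 = 225.2933, v = 610.5·(+0.14805)/0.80513 + 234.8 = 347.0629
M3: Pc = R·M3+t = (-0.22072, +0.16632, +0.87749); u = 888.9·(-0.22072)/0.87749 + 338.2 = 114.6129, v = 610.5·(+0.16632)/0.87749 + 234.8 = 350.5160

c0=(113.14, 452.64) c1=(227.41, 458.55) c2=(225.29, 347.06) c3=(114.61, 350.52)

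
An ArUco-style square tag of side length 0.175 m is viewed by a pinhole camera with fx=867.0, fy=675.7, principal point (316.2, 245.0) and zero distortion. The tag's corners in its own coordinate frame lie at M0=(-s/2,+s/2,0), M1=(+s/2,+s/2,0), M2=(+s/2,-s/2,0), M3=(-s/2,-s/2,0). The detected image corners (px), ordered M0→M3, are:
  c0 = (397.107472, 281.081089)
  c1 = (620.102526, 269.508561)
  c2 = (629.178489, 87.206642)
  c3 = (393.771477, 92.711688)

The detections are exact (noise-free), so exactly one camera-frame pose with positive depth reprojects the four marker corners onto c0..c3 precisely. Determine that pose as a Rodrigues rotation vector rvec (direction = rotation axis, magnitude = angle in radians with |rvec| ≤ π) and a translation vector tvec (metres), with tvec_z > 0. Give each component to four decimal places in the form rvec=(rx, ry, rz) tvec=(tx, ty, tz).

Intrinsics K: fx=867.0, fy=675.7, cx=316.2, cy=245.0
Marker side s = 0.175 m; corners in marker frame (Z=0):
  M0 = (-0.0875, +0.0875, 0)
  M1 = (+0.0875, +0.0875, 0)
  M2 = (+0.0875, -0.0875, 0)
  M3 = (-0.0875, -0.0875, 0)
Detected image corners:
  c0 = (397.107472, 281.081089) px
  c1 = (620.102526, 269.508561) px
  c2 = (629.178489, 87.206642) px
  c3 = (393.771477, 92.711688) px
Planar DLT: solve 8×8 A·h = b for H (H[2,2]=1):
  H  [+1411.49777 +142.09168 +512.02083]
  H  [-12.47677 +1115.72931 +185.08132]
  H  [+0.20145 +0.31197 +1.00000]
B = K⁻¹H; ‖b₁‖=1.570223, ‖b₂‖=1.570223; λ = 2/(‖b₁‖+‖b₂‖) = 0.636852, sign → tz>0 ⇒ λ=+0.636852
r₁ = λ·B[:,0] = (+0.99002,-0.05828,+0.12829); r₂ = λ·B[:,1] = (+0.03191,+0.97955,+0.19868)
r₃ = r₁×r₂ = (-0.13725,-0.19260,+0.97163); SVD([r₁ r₂ r₃]) → R = UVᵀ:
  R  [+0.99002 +0.03191 -0.13725]
  R  [-0.05828 +0.97955 -0.19260]
  R  [+0.12829 +0.19868 +0.97163]
t = (+0.14384, -0.05647, +0.63685) m
tr R = 2.941200; θ = arccos((tr R − 1)/2) = 0.243086 rad = 13.928°
axis k = ((R−Rᵀ)₃₂, (R−Rᵀ)₁₃, (R−Rᵀ)₂₁) / (2 sinθ) = (+0.812799, -0.551595, -0.187351)
rvec = θ·k = (+0.197580, -0.134085, -0.045542)

rvec=(0.1976, -0.1341, -0.0455) tvec=(0.1438, -0.0565, 0.6369)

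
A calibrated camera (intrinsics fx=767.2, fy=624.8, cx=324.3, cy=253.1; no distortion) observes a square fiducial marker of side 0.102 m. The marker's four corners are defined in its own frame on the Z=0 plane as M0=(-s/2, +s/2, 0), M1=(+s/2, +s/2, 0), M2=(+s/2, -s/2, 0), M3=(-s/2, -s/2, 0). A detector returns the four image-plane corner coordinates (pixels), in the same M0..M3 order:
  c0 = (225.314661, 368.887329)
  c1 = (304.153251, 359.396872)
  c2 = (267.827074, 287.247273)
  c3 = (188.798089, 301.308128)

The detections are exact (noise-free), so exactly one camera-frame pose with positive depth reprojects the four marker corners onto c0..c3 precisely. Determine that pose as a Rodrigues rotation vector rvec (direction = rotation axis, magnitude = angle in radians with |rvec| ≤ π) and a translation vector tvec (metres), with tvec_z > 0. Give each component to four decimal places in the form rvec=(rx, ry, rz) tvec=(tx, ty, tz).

rvec=(0.3245, 0.4574, -0.2966) tvec=(-0.0822, 0.0985, 0.8013)

Intrinsics K: fx=767.2, fy=624.8, cx=324.3, cy=253.1
Marker side s = 0.102 m; corners in marker frame (Z=0):
  M0 = (-0.0510, +0.0510, 0)
  M1 = (+0.0510, +0.0510, 0)
  M2 = (+0.0510, -0.0510, 0)
  M3 = (-0.0510, -0.0510, 0)
Detected image corners:
  c0 = (225.314661, 368.887329) px
  c1 = (304.153251, 359.396872) px
  c2 = (267.827074, 287.247273) px
  c3 = (188.798089, 301.308128) px
Planar DLT: solve 8×8 A·h = b for H (H[2,2]=1):
  H  [+628.05863 +430.19920 +245.60833]
  H  [-309.79560 +781.88627 +329.91574]
  H  [-0.59138 +0.29652 +1.00000]
B = K⁻¹H; ‖b₁‖=1.247934, ‖b₂‖=1.247934; λ = 2/(‖b₁‖+‖b₂‖) = 0.801324, sign → tz>0 ⇒ λ=+0.801324
r₁ = λ·B[:,0] = (+0.85631,-0.20536,-0.47388); r₂ = λ·B[:,1] = (+0.34890,+0.90654,+0.23761)
r₃ = r₁×r₂ = (+0.38080,-0.36880,+0.84792); SVD([r₁ r₂ r₃]) → R = UVᵀ:
  R  [+0.85631 +0.34890 +0.38080]
  R  [-0.20536 +0.90654 -0.36880]
  R  [-0.47388 +0.23761 +0.84792]
t = (-0.08219, +0.09852, +0.80132) m
tr R = 2.610772; θ = arccos((tr R − 1)/2) = 0.634470 rad = 36.352°
axis k = ((R−Rᵀ)₃₂, (R−Rᵀ)₁₃, (R−Rᵀ)₂₁) / (2 sinθ) = (+0.511521, +0.720948, -0.467526)
rvec = θ·k = (+0.324545, +0.457419, -0.296631)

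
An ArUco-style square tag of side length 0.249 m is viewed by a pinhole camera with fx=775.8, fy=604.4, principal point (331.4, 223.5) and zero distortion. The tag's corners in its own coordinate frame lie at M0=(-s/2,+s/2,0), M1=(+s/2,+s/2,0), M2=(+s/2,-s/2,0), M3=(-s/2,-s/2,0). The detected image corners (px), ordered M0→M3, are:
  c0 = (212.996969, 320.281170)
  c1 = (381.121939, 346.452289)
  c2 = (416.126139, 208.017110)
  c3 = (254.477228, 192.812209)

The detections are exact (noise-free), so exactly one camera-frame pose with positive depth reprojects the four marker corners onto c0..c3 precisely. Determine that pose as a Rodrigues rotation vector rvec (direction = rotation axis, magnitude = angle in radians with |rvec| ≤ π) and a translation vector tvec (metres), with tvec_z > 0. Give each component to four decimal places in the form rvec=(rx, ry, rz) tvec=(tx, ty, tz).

Intrinsics K: fx=775.8, fy=604.4, cx=331.4, cy=223.5
Marker side s = 0.249 m; corners in marker frame (Z=0):
  M0 = (-0.1245, +0.1245, 0)
  M1 = (+0.1245, +0.1245, 0)
  M2 = (+0.1245, -0.1245, 0)
  M3 = (-0.1245, -0.1245, 0)
Detected image corners:
  c0 = (212.996969, 320.281170) px
  c1 = (381.121939, 346.452289) px
  c2 = (416.126139, 208.017110) px
  c3 = (254.477228, 192.812209) px
Planar DLT: solve 8×8 A·h = b for H (H[2,2]=1):
  H  [+568.23193 -225.64314 +313.68102]
  H  [+3.45678 +472.71068 +264.63579]
  H  [-0.29603 -0.22639 +1.00000]
B = K⁻¹H; ‖b₁‖=0.915757, ‖b₂‖=0.915757; λ = 2/(‖b₁‖+‖b₂‖) = 1.091993, sign → tz>0 ⇒ λ=+1.091993
r₁ = λ·B[:,0] = (+0.93791,+0.12578,-0.32326); r₂ = λ·B[:,1] = (-0.21200,+0.94548,-0.24722)
r₃ = r₁×r₂ = (+0.27454,+0.30040,+0.91345); SVD([r₁ r₂ r₃]) → R = UVᵀ:
  R  [+0.93791 -0.21200 +0.27454]
  R  [+0.12578 +0.94548 +0.30040]
  R  [-0.32326 -0.24722 +0.91345]
t = (-0.02494, +0.07432, +1.09199) m
tr R = 2.796844; θ = arccos((tr R − 1)/2) = 0.454634 rad = 26.049°
axis k = ((R−Rᵀ)₃₂, (R−Rᵀ)₁₃, (R−Rᵀ)₂₁) / (2 sinθ) = (-0.623523, +0.680659, +0.384606)
rvec = θ·k = (-0.283475, +0.309451, +0.174855)

rvec=(-0.2835, 0.3095, 0.1749) tvec=(-0.0249, 0.0743, 1.0920)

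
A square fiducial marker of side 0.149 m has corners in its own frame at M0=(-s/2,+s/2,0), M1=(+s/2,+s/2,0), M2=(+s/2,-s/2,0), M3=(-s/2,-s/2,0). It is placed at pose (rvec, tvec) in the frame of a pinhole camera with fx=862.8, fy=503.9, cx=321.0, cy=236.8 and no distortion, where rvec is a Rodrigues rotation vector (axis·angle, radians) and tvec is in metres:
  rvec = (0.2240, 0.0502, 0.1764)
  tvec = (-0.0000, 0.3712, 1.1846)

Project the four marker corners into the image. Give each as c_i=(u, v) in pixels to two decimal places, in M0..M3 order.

c0=(259.50, 416.54) c1=(364.68, 428.45) c2=(384.51, 372.15) c3=(276.23, 360.11)

Intrinsics K: fx=862.8, fy=503.9, cx=321.0, cy=236.8
Marker side s = 0.149 m; corners in marker frame (Z=0):
  M0 = (-0.0745, +0.0745, 0)
  M1 = (+0.0745, +0.0745, 0)
  M2 = (+0.0745, -0.0745, 0)
  M3 = (-0.0745, -0.0745, 0)
rvec = (0.2240, 0.0502, 0.1764), |rvec| = θ = 0.28950 rad = 16.587°
Rodrigues: sinθ=0.28548, 1−cosθ=0.04161; R = I + sinθ·[k]× + (1−cosθ)·[k]×²:
    [+0.98330 -0.16836 +0.06912]
    [+0.17953 +0.95964 -0.21649]
    [-0.02988 +0.22528 +0.97384]
t = (-0.0000, 0.3712, 1.1846) m
M0: Pc = R·M0+t = (-0.08580, +0.42932, +1.20361); u = 862.8·(-0.08580)/1.20361 + 321.0 = 259.4957, v = 503.9·(+0.42932)/1.20361 + 236.8 = 416.5371
M1: Pc = R·M1+t = (+0.06071, +0.45607, +1.19916); u = 862.8·(+0.06071)/1.19916 + 321.0 = 364.6831, v = 503.9·(+0.45607)/1.19916 + 236.8 = 428.4451
M2: Pc = R·M2+t = (+0.08580, +0.31308, +1.16559); u = 862.8·(+0.08580)/1.16559 + 321.0 = 384.5105, v = 503.9·(+0.31308)/1.16559 + 236.8 = 372.1495
M3: Pc = R·M3+t = (-0.06071, +0.28633, +1.17004); u = 862.8·(-0.06071)/1.17004 + 321.0 = 276.2299, v = 503.9·(+0.28633)/1.17004 + 236.8 = 360.1141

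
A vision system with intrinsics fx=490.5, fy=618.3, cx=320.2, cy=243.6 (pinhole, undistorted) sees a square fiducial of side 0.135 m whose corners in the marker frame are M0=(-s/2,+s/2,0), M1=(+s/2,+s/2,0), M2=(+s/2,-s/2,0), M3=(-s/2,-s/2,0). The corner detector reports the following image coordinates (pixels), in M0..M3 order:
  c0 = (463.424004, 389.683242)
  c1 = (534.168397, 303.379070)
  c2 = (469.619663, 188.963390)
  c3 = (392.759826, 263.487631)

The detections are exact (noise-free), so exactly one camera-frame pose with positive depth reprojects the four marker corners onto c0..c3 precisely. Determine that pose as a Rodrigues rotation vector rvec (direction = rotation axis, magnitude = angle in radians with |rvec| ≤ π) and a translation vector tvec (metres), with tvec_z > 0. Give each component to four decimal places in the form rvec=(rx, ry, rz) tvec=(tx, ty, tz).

rvec=(-0.1435, -0.3944, -0.6003) tvec=(0.1701, 0.0375, 0.5697)

Intrinsics K: fx=490.5, fy=618.3, cx=320.2, cy=243.6
Marker side s = 0.135 m; corners in marker frame (Z=0):
  M0 = (-0.0675, +0.0675, 0)
  M1 = (+0.0675, +0.0675, 0)
  M2 = (+0.0675, -0.0675, 0)
  M3 = (-0.0675, -0.0675, 0)
Detected image corners:
  c0 = (463.424004, 389.683242) px
  c1 = (534.168397, 303.379070) px
  c2 = (469.619663, 188.963390) px
  c3 = (392.759826, 263.487631) px
Planar DLT: solve 8×8 A·h = b for H (H[2,2]=1):
  H  [+874.23538 +485.11235 +466.67568]
  H  [-393.86560 +880.08728 +284.33933]
  H  [+0.70432 -0.03140 +1.00000]
B = K⁻¹H; ‖b₁‖=1.755429, ‖b₂‖=1.755429; λ = 2/(‖b₁‖+‖b₂‖) = 0.569661, sign → tz>0 ⇒ λ=+0.569661
r₁ = λ·B[:,0] = (+0.75341,-0.52096,+0.40123); r₂ = λ·B[:,1] = (+0.57508,+0.81790,-0.01789)
r₃ = r₁×r₂ = (-0.31885,+0.24421,+0.91580); SVD([r₁ r₂ r₃]) → R = UVᵀ:
  R  [+0.75341 +0.57508 -0.31885]
  R  [-0.52096 +0.81790 +0.24421]
  R  [+0.40123 -0.01789 +0.91580]
t = (+0.17012, +0.03753, +0.56966) m
tr R = 2.487113; θ = arccos((tr R − 1)/2) = 0.732423 rad = 41.965°
axis k = ((R−Rᵀ)₃₂, (R−Rᵀ)₁₃, (R−Rᵀ)₂₁) / (2 sinθ) = (-0.195983, -0.538432, -0.819562)
rvec = θ·k = (-0.143543, -0.394360, -0.600266)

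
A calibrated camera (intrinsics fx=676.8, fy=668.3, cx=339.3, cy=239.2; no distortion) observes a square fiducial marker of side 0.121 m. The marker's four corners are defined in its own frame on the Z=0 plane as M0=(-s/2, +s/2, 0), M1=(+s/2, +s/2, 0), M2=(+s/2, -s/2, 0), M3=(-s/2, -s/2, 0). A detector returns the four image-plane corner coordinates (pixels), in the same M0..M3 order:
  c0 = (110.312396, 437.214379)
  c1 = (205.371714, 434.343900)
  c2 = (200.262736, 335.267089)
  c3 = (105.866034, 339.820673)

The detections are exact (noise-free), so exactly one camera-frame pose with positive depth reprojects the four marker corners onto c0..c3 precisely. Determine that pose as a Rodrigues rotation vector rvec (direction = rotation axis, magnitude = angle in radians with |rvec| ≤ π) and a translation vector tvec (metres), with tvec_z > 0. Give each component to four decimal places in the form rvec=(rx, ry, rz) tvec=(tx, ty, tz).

rvec=(-0.0383, 0.1205, -0.0622) tvec=(-0.2256, 0.1827, 0.8287)

Intrinsics K: fx=676.8, fy=668.3, cx=339.3, cy=239.2
Marker side s = 0.121 m; corners in marker frame (Z=0):
  M0 = (-0.0605, +0.0605, 0)
  M1 = (+0.0605, +0.0605, 0)
  M2 = (+0.0605, -0.0605, 0)
  M3 = (-0.0605, -0.0605, 0)
Detected image corners:
  c0 = (110.312396, 437.214379) px
  c1 = (205.371714, 434.343900) px
  c2 = (200.262736, 335.267089) px
  c3 = (105.866034, 339.820673) px
Planar DLT: solve 8×8 A·h = b for H (H[2,2]=1):
  H  [+760.55874 +31.59962 +155.03468]
  H  [-86.18878 +792.24725 +386.52735]
  H  [-0.14351 -0.05057 +1.00000]
B = K⁻¹H; ‖b₁‖=1.206781, ‖b₂‖=1.206781; λ = 2/(‖b₁‖+‖b₂‖) = 0.828650, sign → tz>0 ⇒ λ=+0.828650
r₁ = λ·B[:,0] = (+0.99082,-0.06430,-0.11892); r₂ = λ·B[:,1] = (+0.05970,+0.99734,-0.04191)
r₃ = r₁×r₂ = (+0.12130,+0.03442,+0.99202); SVD([r₁ r₂ r₃]) → R = UVᵀ:
  R  [+0.99082 +0.05970 +0.12130]
  R  [-0.06430 +0.99734 +0.03442]
  R  [-0.11892 -0.04191 +0.99202]
t = (-0.22561, +0.18268, +0.82865) m
tr R = 2.980175; θ = arccos((tr R − 1)/2) = 0.140917 rad = 8.074°
axis k = ((R−Rᵀ)₃₂, (R−Rᵀ)₁₃, (R−Rᵀ)₂₁) / (2 sinθ) = (-0.271724, +0.855157, -0.441444)
rvec = θ·k = (-0.038291, +0.120507, -0.062207)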